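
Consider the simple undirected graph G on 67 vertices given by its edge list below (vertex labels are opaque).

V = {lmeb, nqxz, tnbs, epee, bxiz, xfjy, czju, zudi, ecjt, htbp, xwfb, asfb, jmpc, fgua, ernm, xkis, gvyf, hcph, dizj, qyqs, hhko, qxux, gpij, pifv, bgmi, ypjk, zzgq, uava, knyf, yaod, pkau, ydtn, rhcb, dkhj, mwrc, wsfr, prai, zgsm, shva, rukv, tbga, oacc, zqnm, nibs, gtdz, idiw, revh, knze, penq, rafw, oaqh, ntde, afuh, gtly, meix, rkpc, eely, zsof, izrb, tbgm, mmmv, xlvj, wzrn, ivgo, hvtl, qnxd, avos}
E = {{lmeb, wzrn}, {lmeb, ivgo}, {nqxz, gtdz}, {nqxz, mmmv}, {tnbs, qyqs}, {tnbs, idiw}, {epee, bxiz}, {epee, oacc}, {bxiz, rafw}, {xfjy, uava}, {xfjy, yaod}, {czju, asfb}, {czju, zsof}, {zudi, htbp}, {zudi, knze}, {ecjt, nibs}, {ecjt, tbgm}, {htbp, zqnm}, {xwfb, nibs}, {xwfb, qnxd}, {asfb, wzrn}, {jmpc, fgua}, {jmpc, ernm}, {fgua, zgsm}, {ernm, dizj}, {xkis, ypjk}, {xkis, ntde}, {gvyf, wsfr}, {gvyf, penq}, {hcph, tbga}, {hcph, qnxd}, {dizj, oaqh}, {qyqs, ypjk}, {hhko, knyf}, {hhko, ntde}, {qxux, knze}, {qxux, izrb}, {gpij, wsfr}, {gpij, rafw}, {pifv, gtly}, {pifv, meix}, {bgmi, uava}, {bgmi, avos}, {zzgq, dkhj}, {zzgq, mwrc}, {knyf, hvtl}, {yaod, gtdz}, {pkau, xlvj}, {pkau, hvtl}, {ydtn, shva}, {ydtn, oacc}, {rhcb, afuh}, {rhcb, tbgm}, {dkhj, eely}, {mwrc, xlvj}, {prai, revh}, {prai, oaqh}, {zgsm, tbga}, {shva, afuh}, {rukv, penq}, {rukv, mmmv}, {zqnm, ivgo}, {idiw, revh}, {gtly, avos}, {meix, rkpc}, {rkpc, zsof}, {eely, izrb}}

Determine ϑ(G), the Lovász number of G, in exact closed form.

N(izrb) = {qxux, eely}, |N(izrb)| = 2.
N(oacc) = {epee, ydtn}, |N(oacc)| = 2.
deg(revh) = 2; N(revh) = {prai, idiw}.
N(dizj) = {ernm, oaqh}, |N(dizj)| = 2.
67-vertex 2-regular graph: this is C_{67}, the 67-cycle.
A has 34 distinct eigenvalues ≈ [2.0, 1.991, 1.965, 1.921, 1.861, 1.784, 1.692, 1.584, 1.463, 1.329, 1.183, 1.027, 0.862, 0.689, 0.51, 0.327, 0.141, -0.047, -0.234, -0.419, -0.6, -0.776, -0.945, -1.106, -1.257, -1.398, -1.525, -1.64, -1.74, -1.825, -1.893, -1.945, -1.98, -1.998].
Lovász (edge-transitive): ϑ = −67·(-2*cos(pi/67))/((2)−(-2*cos(pi/67))) = 67*cos(pi/67)/(cos(pi/67) + 1).
≈ 33.4816 (to 4 d.p.).
Check 33 ≤ 67*cos(pi/67)/(cos(pi/67) + 1) ≤ 34: both strict.

67*cos(pi/67)/(cos(pi/67) + 1)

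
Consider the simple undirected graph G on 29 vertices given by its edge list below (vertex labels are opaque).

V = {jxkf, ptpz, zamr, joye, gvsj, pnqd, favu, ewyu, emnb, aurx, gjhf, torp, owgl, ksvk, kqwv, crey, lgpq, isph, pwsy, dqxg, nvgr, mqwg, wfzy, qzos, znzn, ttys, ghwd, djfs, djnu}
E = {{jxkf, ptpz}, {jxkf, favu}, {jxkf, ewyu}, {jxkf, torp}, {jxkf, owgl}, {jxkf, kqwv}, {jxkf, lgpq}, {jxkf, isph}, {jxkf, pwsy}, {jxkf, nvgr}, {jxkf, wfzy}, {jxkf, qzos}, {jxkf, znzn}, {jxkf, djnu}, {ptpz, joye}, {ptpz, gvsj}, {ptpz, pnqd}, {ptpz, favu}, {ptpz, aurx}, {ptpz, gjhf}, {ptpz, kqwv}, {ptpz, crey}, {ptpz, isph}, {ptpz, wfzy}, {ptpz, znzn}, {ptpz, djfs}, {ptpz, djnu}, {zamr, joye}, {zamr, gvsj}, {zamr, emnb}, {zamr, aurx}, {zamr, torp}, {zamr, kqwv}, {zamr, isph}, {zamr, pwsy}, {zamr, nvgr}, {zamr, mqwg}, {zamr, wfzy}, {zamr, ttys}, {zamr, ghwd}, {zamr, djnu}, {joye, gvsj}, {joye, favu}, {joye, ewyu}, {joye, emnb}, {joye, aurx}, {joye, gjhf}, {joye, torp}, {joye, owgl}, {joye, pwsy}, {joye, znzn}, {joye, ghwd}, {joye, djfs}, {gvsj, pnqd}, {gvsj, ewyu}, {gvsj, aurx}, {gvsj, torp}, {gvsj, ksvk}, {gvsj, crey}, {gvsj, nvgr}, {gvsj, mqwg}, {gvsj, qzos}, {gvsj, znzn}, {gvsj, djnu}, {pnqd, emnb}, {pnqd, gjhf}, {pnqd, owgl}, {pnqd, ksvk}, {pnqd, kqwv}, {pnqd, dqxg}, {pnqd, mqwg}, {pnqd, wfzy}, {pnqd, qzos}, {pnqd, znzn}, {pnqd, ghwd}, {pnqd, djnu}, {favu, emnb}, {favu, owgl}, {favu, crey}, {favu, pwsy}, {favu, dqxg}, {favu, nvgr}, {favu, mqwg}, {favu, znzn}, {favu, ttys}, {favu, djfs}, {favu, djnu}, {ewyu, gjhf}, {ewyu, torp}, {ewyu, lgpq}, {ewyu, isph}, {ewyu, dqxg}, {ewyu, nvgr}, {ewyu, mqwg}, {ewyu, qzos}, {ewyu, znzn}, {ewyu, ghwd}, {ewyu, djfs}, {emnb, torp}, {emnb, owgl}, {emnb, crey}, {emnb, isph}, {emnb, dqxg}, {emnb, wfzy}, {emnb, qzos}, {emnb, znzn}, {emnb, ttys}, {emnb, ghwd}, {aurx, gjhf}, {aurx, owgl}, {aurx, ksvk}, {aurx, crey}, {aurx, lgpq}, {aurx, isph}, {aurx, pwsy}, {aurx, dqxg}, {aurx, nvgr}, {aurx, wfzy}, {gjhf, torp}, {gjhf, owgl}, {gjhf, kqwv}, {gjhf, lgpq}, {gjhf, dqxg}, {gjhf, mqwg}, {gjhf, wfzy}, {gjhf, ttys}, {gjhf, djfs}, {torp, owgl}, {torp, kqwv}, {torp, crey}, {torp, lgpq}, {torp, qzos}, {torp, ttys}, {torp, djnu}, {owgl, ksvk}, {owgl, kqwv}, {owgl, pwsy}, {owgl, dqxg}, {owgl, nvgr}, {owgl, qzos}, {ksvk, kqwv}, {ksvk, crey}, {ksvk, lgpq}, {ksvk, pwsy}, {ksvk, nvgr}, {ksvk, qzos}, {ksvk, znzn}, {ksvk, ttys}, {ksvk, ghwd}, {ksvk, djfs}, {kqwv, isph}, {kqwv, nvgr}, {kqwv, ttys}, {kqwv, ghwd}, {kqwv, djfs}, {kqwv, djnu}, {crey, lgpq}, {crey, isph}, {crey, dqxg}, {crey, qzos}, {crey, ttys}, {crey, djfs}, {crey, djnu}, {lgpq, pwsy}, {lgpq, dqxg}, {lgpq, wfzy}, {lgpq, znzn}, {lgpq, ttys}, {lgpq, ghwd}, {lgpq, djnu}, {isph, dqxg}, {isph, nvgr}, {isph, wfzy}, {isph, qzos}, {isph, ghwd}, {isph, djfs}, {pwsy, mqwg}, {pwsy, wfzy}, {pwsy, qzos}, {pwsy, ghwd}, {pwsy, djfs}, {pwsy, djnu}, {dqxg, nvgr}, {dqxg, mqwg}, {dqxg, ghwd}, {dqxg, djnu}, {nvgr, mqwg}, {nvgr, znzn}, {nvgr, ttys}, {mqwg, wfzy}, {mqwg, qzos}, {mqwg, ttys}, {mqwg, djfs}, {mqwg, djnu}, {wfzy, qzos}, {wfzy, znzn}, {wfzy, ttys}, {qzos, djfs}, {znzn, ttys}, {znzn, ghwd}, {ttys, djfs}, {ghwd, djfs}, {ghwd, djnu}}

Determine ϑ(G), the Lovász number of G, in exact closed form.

N(wfzy) = {jxkf, ptpz, zamr, pnqd, emnb, aurx, gjhf, lgpq, isph, pwsy, mqwg, qzos, znzn, ttys}, |N(wfzy)| = 14.
N(aurx) = {ptpz, zamr, joye, gvsj, gjhf, owgl, ksvk, crey, lgpq, isph, pwsy, dqxg, nvgr, wfzy}, |N(aurx)| = 14.
deg(crey) = 14; N(crey) = {ptpz, gvsj, favu, emnb, aurx, torp, ksvk, lgpq, isph, dqxg, qzos, ttys, djfs, djnu}.
deg(isph) = 14; N(isph) = {jxkf, ptpz, zamr, ewyu, emnb, aurx, kqwv, crey, dqxg, nvgr, wfzy, qzos, ghwd, djfs}.
deg(v) = 14 for all v (|V|=29); SR(29,14,6,7) — a Paley graph.
spec(A) ≈ [14.0, 2.19258, -3.19258] (distinct, 5 d.p.).
−29·(-sqrt(29)/2 - 1/2) / ((14)−(-sqrt(29)/2 - 1/2)) = sqrt(29) = ϑ(G).
≈ 5.38516 (to 5 d.p.).

sqrt(29)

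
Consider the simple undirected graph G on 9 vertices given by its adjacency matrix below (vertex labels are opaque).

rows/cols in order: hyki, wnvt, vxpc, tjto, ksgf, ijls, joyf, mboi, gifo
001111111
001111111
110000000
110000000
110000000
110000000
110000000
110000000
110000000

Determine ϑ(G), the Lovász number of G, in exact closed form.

N(gifo) = {hyki, wnvt}, |N(gifo)| = 2.
Vertex joyf has 2 neighbors: hyki, wnvt.
Vertex wnvt has 7 neighbors: vxpc, tjto, ksgf, ijls, joyf, mboi, gifo.
Vertex ksgf has 2 neighbors: hyki, wnvt.
Complete multipartite on [7, 2]: sandwich collapses at ϑ=7.
ϑ(G) ≈ 7.00000000.
7 ≤ 7 ≤ 7: collapsed.

7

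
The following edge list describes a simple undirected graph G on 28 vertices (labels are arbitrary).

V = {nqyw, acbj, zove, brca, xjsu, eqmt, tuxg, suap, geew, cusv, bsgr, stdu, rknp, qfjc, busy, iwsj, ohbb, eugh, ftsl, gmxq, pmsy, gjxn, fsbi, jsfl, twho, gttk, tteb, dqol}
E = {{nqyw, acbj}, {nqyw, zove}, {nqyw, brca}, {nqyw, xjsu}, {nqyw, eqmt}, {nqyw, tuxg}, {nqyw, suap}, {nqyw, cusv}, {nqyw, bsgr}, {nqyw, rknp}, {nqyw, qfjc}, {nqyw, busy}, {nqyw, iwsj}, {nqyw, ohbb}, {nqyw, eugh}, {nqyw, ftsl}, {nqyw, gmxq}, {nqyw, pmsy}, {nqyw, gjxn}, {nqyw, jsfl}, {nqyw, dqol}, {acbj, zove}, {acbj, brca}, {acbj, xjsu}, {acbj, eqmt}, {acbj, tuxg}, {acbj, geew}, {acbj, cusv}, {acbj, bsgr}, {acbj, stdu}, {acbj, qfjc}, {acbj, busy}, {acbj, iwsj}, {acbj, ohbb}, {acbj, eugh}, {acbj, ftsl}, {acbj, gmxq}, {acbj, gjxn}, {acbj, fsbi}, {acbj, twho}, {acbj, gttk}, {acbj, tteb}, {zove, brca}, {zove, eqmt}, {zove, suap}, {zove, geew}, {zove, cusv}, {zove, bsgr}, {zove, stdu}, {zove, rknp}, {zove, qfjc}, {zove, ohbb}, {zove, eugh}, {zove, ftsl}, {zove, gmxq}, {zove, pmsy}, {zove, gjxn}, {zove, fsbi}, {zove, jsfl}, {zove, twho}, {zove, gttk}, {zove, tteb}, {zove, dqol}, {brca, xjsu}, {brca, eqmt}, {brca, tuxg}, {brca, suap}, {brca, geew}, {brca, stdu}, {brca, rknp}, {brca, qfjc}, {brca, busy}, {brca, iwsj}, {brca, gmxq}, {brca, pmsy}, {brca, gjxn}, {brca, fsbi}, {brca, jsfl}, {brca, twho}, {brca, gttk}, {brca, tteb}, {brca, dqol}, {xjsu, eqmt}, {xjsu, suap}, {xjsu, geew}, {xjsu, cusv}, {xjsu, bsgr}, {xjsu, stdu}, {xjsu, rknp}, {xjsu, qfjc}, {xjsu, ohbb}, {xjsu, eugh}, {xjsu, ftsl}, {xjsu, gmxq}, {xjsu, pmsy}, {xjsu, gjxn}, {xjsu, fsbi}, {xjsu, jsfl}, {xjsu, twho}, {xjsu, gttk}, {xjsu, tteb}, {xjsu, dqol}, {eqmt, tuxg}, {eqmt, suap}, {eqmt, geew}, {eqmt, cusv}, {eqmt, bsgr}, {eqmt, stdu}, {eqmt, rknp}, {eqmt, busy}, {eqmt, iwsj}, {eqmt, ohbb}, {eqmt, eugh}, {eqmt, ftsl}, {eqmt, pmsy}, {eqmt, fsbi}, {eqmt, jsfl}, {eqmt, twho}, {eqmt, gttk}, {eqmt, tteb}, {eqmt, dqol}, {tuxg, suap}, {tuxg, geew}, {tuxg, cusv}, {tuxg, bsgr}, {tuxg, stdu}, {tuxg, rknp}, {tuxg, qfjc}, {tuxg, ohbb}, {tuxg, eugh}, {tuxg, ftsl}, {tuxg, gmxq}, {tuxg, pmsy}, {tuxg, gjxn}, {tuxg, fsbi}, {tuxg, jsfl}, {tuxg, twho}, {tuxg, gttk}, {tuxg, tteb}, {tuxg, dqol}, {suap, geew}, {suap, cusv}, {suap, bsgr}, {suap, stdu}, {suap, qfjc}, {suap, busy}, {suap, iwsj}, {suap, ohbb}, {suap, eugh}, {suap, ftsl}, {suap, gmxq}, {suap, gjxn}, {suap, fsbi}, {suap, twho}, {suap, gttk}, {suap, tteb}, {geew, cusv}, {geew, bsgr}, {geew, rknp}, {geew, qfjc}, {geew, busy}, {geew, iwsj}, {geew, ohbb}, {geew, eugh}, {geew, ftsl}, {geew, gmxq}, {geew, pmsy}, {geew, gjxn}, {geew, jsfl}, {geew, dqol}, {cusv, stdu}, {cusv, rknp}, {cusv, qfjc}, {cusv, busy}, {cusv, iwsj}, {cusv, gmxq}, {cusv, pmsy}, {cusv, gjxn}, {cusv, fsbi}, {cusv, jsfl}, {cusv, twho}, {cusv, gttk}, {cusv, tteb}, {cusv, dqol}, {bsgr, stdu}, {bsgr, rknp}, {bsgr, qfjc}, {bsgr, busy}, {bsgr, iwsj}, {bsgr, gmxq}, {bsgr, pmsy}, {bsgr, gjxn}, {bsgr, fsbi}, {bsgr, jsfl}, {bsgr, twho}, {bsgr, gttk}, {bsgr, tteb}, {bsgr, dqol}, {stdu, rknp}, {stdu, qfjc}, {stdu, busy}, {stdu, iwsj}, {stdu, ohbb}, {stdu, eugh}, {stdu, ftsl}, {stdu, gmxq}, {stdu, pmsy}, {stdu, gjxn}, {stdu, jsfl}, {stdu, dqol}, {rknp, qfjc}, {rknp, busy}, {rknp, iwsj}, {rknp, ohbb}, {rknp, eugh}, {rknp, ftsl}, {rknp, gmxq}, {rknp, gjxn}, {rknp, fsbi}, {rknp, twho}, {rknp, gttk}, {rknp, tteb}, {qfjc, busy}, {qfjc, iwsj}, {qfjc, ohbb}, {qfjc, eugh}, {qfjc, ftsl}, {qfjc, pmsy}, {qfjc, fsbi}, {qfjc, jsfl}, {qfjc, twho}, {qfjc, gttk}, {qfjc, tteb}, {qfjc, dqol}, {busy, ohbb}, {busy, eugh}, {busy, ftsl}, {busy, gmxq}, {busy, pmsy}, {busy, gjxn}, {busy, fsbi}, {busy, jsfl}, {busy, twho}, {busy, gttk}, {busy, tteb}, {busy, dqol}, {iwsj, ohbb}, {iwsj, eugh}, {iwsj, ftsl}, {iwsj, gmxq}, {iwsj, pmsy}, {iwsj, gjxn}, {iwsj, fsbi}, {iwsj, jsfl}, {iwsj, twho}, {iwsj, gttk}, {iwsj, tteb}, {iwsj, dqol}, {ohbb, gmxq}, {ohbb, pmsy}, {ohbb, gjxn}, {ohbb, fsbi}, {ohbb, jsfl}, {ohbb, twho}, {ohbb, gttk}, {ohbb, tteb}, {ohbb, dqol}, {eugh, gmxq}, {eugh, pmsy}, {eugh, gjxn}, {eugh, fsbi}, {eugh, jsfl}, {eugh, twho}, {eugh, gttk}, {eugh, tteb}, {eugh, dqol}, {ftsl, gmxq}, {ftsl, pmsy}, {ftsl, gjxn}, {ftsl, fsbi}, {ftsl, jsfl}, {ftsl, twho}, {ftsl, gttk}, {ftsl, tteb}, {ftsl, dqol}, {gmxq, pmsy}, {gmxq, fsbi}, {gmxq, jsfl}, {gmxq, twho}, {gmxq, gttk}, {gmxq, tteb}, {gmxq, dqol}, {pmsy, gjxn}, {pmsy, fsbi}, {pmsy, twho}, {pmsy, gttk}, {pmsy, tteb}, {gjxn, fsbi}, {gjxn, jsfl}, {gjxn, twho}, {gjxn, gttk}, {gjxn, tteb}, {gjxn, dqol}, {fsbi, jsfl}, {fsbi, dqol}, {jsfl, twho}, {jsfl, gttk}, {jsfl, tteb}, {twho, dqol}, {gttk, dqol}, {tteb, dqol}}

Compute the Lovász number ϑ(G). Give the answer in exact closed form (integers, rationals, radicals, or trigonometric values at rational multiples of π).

deg(suap) = 22; N(suap) = {nqyw, zove, brca, xjsu, eqmt, tuxg, geew, cusv, bsgr, stdu, qfjc, busy, iwsj, ohbb, eugh, ftsl, gmxq, gjxn, fsbi, twho, gttk, tteb}.
Vertex bsgr has 22 neighbors: nqyw, acbj, zove, xjsu, eqmt, tuxg, suap, geew, stdu, rknp, qfjc, busy, iwsj, gmxq, pmsy, gjxn, fsbi, jsfl, twho, gttk, tteb, dqol.
N(stdu) = {acbj, zove, brca, xjsu, eqmt, tuxg, suap, cusv, bsgr, rknp, qfjc, busy, iwsj, ohbb, eugh, ftsl, gmxq, pmsy, gjxn, jsfl, dqol}, |N(stdu)| = 21.
N(geew) = {acbj, zove, brca, xjsu, eqmt, tuxg, suap, cusv, bsgr, rknp, qfjc, busy, iwsj, ohbb, eugh, ftsl, gmxq, pmsy, gjxn, jsfl, dqol}, |N(geew)| = 21.
Complete multipartite on [7, 6, 6, 5, 4]: sandwich collapses at ϑ=7.
= 7.0000000… (decimal).
7 ≤ 7 ≤ 7: collapsed.

7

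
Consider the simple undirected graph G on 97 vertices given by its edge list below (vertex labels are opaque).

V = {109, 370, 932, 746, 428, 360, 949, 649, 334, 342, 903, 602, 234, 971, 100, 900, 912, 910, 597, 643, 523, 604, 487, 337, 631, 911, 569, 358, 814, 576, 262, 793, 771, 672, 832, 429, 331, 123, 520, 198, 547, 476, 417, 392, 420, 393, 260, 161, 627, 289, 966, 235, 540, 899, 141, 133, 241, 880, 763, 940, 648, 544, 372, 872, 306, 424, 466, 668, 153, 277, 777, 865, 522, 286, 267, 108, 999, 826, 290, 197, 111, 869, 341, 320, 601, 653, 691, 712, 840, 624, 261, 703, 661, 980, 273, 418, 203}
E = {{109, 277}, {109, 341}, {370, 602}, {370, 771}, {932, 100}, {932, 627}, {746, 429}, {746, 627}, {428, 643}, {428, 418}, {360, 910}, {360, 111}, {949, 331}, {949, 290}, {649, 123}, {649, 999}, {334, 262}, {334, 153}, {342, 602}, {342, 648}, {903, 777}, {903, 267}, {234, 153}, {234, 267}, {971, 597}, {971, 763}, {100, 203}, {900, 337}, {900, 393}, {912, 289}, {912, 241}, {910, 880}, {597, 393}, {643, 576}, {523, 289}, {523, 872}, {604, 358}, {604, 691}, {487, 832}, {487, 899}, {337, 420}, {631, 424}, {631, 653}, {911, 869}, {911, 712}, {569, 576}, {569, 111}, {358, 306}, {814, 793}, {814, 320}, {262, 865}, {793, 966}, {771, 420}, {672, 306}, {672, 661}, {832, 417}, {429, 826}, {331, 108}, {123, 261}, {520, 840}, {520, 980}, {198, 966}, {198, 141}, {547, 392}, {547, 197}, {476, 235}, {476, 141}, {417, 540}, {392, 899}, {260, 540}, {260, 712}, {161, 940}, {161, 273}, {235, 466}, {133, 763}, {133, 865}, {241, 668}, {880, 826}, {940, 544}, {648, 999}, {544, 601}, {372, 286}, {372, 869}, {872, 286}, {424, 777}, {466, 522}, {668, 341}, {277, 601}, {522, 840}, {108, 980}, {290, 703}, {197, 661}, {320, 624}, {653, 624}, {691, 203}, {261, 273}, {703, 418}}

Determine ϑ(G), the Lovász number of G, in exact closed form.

97*cos(pi/97)/(cos(pi/97) + 1)

N(872) = {523, 286}, |N(872)| = 2.
deg(418) = 2; N(418) = {428, 703}.
deg(911) = 2; N(911) = {869, 712}.
Vertex 358 has 2 neighbors: 604, 306.
Regular of degree 2 on 97 vertices: a single 97-cycle (edge-transitive).
The 49 distinct eigenvalues: [2.0, 1.9958, 1.9832, 1.9624, 1.9332, 1.896, 1.8508, 1.7979, 1.7374, 1.6697, 1.5949, 1.5134, 1.4256, 1.3318, 1.2325, 1.1279, 1.0186, 0.9051, 0.7878, 0.6671, 0.5437, 0.4179, 0.2905, 0.1618, 0.0324, -0.0971, -0.2262, -0.3544, -0.481, -0.6057, -0.7278, -0.8469, -0.9624, -1.0738, -1.1808, -1.2828, -1.3794, -1.4703, -1.555, -1.6331, -1.7044, -1.7686, -1.8253, -1.8744, -1.9156, -1.9488, -1.9738, -1.9906, -1.999].
Lovász: ϑ = −97(-2*cos(pi/97))/(2+-(-1)*2*cos(pi/97)) = 97*cos(pi/97)/(cos(pi/97) + 1).
ϑ(G) ≈ 48.4872792.
48 ≤ 97*cos(pi/97)/(cos(pi/97) + 1) ≤ 49: both strict.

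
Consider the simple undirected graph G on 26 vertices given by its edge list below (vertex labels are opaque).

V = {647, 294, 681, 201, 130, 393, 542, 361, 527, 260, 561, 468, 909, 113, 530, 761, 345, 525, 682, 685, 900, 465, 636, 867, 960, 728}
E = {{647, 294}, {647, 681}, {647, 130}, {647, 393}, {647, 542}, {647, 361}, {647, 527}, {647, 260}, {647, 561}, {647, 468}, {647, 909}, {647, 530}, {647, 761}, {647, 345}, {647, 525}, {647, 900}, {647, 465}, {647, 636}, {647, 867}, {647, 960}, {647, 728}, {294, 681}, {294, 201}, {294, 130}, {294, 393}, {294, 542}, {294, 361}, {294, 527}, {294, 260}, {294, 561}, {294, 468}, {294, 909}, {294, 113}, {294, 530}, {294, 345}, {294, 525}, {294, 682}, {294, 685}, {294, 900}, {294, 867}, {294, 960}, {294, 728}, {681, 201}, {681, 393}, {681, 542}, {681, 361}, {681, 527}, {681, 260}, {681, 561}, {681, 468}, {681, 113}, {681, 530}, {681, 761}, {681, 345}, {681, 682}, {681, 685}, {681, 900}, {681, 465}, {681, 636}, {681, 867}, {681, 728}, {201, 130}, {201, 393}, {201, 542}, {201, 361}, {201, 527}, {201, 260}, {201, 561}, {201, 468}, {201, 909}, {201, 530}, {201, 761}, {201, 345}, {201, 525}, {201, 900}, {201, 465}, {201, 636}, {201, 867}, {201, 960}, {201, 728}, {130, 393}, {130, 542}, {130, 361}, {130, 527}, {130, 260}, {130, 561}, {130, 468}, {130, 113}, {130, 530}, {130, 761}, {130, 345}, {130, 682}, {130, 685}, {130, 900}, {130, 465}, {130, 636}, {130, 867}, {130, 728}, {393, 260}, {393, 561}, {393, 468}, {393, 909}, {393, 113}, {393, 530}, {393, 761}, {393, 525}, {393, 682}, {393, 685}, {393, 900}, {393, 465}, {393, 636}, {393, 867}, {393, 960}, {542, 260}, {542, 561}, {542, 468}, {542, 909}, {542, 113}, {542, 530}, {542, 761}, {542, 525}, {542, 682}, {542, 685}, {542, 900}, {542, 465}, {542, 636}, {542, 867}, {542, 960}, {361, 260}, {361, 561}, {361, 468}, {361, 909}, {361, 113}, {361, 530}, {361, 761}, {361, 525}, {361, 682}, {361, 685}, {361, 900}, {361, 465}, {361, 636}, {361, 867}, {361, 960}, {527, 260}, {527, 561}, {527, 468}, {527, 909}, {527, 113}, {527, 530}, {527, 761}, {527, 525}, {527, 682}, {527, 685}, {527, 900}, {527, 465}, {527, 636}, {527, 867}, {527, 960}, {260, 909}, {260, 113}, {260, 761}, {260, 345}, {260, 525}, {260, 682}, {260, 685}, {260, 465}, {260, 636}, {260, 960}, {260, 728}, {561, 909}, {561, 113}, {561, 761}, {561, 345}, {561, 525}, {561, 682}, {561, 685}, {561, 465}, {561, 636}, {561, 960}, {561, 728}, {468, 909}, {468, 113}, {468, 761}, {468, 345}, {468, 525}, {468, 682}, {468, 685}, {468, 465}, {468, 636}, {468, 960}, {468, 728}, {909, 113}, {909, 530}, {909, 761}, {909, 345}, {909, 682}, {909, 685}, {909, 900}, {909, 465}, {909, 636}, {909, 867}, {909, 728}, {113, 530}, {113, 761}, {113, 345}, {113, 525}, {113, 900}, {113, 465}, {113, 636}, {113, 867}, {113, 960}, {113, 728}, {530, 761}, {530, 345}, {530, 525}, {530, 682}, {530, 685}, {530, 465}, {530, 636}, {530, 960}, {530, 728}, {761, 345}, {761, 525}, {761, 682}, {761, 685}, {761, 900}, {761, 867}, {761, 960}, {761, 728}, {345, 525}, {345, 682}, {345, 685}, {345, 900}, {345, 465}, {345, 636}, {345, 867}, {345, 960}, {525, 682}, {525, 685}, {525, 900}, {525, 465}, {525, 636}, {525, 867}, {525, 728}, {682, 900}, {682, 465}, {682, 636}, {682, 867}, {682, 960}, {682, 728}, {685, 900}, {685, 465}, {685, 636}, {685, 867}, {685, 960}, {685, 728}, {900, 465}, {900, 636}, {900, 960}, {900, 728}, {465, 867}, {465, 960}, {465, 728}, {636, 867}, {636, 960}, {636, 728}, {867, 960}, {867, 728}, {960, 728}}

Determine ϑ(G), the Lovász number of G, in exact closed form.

N(647) = {294, 681, 130, 393, 542, 361, 527, 260, 561, 468, 909, 530, 761, 345, 525, 900, 465, 636, 867, 960, 728}, |N(647)| = 21.
deg(465) = 22; N(465) = {647, 681, 201, 130, 393, 542, 361, 527, 260, 561, 468, 909, 113, 530, 345, 525, 682, 685, 900, 867, 960, 728}.
deg(681) = 21; N(681) = {647, 294, 201, 393, 542, 361, 527, 260, 561, 468, 113, 530, 761, 345, 682, 685, 900, 465, 636, 867, 728}.
Vertex 636 has 22 neighbors: 647, 681, 201, 130, 393, 542, 361, 527, 260, 561, 468, 909, 113, 530, 345, 525, 682, 685, 900, 867, 960, 728.
G = K_{6,6,5,5,4}: α = 6 = χ(Ḡ), so ϑ = 6.
= 6.000000… (decimal).
Check 6 ≤ 6 ≤ 6: collapsed.

6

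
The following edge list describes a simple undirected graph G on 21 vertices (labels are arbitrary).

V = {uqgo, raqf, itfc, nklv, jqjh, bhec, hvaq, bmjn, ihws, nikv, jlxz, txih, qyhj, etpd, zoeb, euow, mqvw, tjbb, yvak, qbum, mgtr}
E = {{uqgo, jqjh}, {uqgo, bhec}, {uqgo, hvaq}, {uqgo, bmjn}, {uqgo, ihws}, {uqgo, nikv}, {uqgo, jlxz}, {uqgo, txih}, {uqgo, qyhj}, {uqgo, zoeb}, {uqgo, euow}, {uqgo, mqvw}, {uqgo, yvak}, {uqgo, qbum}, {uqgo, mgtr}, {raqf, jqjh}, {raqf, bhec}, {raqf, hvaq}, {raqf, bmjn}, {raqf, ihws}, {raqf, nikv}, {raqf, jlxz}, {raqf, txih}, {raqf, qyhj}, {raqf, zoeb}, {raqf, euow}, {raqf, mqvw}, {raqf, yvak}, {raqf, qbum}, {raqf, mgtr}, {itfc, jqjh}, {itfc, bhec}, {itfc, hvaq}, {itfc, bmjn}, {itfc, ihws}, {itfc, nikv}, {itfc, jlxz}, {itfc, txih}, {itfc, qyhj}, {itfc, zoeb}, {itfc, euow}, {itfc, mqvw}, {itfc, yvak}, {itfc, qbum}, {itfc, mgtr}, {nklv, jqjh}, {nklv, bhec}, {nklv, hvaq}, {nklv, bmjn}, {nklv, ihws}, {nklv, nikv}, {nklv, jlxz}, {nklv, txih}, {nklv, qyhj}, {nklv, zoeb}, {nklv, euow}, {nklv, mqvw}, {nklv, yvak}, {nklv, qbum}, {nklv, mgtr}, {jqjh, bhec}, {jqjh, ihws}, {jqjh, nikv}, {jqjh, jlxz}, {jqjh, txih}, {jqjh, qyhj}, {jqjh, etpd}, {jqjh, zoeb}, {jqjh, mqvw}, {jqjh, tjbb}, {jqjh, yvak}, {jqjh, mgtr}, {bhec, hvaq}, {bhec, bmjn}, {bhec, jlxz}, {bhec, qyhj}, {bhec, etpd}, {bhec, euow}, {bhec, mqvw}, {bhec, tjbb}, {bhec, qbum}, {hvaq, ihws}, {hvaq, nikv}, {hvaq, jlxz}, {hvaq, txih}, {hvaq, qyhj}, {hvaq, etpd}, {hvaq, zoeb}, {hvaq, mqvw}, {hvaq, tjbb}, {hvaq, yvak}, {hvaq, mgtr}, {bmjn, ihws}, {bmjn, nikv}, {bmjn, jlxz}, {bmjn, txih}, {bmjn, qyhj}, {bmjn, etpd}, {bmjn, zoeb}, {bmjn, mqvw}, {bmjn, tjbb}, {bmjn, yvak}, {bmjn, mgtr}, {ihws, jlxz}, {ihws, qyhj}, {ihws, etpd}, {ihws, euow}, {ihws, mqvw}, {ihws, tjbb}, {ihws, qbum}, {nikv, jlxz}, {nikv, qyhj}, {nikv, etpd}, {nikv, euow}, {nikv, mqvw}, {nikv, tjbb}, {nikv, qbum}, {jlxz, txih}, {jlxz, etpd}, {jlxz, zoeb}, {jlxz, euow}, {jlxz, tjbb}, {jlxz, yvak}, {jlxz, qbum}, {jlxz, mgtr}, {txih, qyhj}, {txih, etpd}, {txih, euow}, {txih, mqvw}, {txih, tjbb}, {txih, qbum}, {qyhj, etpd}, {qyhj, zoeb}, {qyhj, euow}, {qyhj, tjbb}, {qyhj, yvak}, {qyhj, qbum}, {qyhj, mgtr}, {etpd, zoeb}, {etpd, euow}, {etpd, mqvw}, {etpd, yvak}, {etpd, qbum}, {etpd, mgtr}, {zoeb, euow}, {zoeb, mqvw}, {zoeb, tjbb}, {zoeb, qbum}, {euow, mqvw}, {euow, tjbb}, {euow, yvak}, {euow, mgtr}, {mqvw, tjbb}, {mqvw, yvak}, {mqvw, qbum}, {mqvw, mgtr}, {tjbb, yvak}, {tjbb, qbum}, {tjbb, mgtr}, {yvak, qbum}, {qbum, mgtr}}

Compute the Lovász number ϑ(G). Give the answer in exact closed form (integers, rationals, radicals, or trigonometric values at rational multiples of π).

7

Vertex txih has 14 neighbors: uqgo, raqf, itfc, nklv, jqjh, hvaq, bmjn, jlxz, qyhj, etpd, euow, mqvw, tjbb, qbum.
N(nklv) = {jqjh, bhec, hvaq, bmjn, ihws, nikv, jlxz, txih, qyhj, zoeb, euow, mqvw, yvak, qbum, mgtr}, |N(nklv)| = 15.
deg(jqjh) = 16; N(jqjh) = {uqgo, raqf, itfc, nklv, bhec, ihws, nikv, jlxz, txih, qyhj, etpd, zoeb, mqvw, tjbb, yvak, mgtr}.
deg(ihws) = 14; N(ihws) = {uqgo, raqf, itfc, nklv, jqjh, hvaq, bmjn, jlxz, qyhj, etpd, euow, mqvw, tjbb, qbum}.
G = K_{7,6,5,3}: α = 7 = χ(Ḡ), so ϑ = 7.
ϑ(G) ≈ 7.00000000.
α=7, χ(Ḡ)=7; ϑ=7 lies between (collapsed).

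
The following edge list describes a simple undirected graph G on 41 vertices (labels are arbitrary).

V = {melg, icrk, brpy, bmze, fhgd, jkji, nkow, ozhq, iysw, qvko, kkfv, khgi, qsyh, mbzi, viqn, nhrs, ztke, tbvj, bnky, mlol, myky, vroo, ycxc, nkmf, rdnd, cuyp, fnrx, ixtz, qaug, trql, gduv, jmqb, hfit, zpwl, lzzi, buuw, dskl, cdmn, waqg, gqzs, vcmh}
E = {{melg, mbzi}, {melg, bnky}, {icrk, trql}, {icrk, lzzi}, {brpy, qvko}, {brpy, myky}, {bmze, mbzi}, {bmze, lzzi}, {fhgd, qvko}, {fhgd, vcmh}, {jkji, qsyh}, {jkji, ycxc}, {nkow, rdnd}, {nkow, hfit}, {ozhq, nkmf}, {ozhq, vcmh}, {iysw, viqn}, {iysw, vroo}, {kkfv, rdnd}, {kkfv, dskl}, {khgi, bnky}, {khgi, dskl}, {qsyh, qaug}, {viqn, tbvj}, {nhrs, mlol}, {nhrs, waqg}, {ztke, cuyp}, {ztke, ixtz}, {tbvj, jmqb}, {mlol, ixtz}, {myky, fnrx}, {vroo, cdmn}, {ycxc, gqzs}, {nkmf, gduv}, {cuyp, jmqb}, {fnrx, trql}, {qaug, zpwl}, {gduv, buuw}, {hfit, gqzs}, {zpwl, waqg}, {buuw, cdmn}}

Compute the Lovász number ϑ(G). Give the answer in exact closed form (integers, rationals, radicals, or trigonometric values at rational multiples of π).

N(trql) = {icrk, fnrx}, |N(trql)| = 2.
N(hfit) = {nkow, gqzs}, |N(hfit)| = 2.
Vertex jmqb has 2 neighbors: tbvj, cuyp.
N(qaug) = {qsyh, zpwl}, |N(qaug)| = 2.
deg(v) = 2 for all v (|V|=41); this is C_{41}, the 41-cycle.
A has 21 distinct eigenvalues ≈ [2.0, 1.976561, 1.906793, 1.792331, 1.635859, 1.441043, 1.212451, 0.95544, 0.676034, 0.380782, 0.076605, -0.229367, -0.529963, -0.818137, -1.087135, -1.330651, -1.542978, -1.719139, -1.855005, -1.947391, -1.994132].
ϑ = −N·λ_min/(λ_max−λ_min) = −41·(-2*cos(pi/41))/(2−(-2*cos(pi/41))) = 41*cos(pi/41)/(cos(pi/41) + 1).
≈ 20.469880274 (to 9 d.p.).
Lovász sandwich 20 ≤ 41*cos(pi/41)/(cos(pi/41) + 1) ≤ 21: both strict.

41*cos(pi/41)/(cos(pi/41) + 1)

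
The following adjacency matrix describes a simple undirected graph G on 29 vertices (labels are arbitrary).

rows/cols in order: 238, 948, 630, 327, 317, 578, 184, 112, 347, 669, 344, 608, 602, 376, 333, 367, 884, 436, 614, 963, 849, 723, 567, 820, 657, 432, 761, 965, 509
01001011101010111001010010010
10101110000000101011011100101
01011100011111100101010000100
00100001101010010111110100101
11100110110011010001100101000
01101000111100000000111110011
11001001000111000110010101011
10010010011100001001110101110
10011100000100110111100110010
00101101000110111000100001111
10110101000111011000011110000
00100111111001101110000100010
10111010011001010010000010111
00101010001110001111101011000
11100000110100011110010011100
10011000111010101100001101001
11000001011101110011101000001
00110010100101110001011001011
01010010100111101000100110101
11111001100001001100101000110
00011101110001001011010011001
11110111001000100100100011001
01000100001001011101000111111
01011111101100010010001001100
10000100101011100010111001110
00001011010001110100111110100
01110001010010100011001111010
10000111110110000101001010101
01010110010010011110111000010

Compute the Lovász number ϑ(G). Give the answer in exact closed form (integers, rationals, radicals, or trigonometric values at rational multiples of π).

N(436) = {630, 327, 184, 347, 608, 376, 333, 367, 963, 723, 567, 432, 965, 509}, |N(436)| = 14.
Vertex 509 has 14 neighbors: 948, 327, 578, 184, 669, 602, 367, 884, 436, 614, 849, 723, 567, 965.
N(630) = {948, 327, 317, 578, 669, 344, 608, 602, 376, 333, 436, 963, 723, 761}, |N(630)| = 14.
deg(333) = 14; N(333) = {238, 948, 630, 347, 669, 608, 367, 884, 436, 614, 723, 657, 432, 761}.
Every vertex has degree 14 (N=29); SR(29,14,6,7) — a Paley graph.
spec(A) ≈ [14.0, 2.1926, -3.1926] (distinct, 4 d.p.).
−29·(-sqrt(29)/2 - 1/2) / ((14)−(-sqrt(29)/2 - 1/2)) = sqrt(29) = ϑ(G).
ϑ(G) ≈ 5.38516481.

sqrt(29)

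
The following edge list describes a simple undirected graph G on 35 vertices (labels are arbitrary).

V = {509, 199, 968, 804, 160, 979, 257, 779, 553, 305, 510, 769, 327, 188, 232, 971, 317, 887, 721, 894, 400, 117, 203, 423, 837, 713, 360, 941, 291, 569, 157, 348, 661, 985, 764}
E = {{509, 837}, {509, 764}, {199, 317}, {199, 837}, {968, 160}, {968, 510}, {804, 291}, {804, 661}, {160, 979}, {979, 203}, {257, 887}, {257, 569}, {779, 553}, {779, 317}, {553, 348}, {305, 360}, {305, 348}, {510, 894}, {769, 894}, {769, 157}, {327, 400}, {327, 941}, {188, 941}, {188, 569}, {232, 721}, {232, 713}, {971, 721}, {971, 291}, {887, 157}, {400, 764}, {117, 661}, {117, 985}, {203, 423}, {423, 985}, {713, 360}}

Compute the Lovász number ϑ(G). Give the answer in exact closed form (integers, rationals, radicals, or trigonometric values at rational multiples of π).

35*cos(pi/35)/(cos(pi/35) + 1)

N(157) = {769, 887}, |N(157)| = 2.
Vertex 837 has 2 neighbors: 509, 199.
deg(188) = 2; N(188) = {941, 569}.
deg(979) = 2; N(979) = {160, 203}.
Every vertex has degree 2 (N=35); this is C_{35}, the 35-cycle.
The 18 distinct eigenvalues: [2.0, 1.968, 1.872, 1.717, 1.506, 1.247, 0.948, 0.618, 0.268, -0.09, -0.445, -0.786, -1.102, -1.382, -1.618, -1.802, -1.928, -1.992].
ϑ = −N·λ_min/(λ_max−λ_min) = −35·(-2*cos(pi/35))/(2−(-2*cos(pi/35))) = 35*cos(pi/35)/(cos(pi/35) + 1).
≈ 17.4647 (to 4 d.p.).
Check 17 ≤ 35*cos(pi/35)/(cos(pi/35) + 1) ≤ 18: both strict.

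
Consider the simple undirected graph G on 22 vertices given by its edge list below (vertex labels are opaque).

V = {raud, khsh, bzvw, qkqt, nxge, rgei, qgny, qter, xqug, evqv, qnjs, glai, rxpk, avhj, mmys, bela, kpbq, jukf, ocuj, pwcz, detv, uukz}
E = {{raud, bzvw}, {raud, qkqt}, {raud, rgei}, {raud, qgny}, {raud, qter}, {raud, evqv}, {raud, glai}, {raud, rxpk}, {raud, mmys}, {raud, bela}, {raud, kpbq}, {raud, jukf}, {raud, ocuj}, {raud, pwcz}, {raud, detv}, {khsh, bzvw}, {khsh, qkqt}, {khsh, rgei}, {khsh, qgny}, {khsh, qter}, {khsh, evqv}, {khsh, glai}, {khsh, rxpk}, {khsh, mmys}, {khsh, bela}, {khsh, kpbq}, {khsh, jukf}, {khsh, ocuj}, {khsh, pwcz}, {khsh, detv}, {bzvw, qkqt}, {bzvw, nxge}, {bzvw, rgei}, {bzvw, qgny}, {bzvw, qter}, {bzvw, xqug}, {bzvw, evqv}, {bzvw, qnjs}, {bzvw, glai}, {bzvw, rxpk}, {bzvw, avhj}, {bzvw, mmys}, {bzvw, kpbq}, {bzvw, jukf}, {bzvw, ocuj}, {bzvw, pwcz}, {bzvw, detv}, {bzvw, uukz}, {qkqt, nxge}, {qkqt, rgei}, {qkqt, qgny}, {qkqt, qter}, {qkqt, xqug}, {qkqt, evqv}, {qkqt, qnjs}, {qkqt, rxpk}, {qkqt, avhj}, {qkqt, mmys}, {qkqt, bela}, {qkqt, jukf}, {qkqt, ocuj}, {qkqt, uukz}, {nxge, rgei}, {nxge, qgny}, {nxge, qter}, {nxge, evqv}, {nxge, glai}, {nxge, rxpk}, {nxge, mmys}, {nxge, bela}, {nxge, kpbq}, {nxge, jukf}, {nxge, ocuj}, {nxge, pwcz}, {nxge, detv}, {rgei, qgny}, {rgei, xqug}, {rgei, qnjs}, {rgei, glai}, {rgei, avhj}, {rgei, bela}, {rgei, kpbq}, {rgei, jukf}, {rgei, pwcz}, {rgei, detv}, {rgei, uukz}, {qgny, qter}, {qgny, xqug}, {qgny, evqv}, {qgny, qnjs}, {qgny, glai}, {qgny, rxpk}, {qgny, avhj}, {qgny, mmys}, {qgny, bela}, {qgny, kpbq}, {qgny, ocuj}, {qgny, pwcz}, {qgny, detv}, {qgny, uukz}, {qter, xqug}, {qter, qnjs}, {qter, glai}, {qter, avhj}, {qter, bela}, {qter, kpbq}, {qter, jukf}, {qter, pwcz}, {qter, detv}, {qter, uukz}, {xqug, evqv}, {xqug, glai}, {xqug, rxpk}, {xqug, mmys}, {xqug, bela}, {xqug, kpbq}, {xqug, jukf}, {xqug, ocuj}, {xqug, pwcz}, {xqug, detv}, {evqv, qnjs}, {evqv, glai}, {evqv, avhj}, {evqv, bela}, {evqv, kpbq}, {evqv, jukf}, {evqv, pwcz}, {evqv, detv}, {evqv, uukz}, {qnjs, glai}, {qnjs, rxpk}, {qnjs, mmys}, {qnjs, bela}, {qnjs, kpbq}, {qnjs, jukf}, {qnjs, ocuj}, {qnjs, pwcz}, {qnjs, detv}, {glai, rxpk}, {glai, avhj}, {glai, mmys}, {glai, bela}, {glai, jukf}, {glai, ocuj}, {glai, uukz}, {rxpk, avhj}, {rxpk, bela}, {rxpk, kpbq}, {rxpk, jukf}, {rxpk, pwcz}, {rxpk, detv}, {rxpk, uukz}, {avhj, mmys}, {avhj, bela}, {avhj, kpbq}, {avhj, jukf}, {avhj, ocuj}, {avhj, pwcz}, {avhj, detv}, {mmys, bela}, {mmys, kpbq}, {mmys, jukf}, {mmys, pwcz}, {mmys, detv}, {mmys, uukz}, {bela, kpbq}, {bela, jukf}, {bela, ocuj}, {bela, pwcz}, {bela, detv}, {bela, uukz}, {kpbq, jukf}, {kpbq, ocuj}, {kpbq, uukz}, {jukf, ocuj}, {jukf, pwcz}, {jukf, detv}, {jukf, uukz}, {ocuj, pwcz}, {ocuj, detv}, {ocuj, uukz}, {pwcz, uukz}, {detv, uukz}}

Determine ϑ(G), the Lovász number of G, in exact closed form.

deg(qgny) = 20; N(qgny) = {raud, khsh, bzvw, qkqt, nxge, rgei, qter, xqug, evqv, qnjs, glai, rxpk, avhj, mmys, bela, kpbq, ocuj, pwcz, detv, uukz}.
N(xqug) = {bzvw, qkqt, rgei, qgny, qter, evqv, glai, rxpk, mmys, bela, kpbq, jukf, ocuj, pwcz, detv}, |N(xqug)| = 15.
N(rgei) = {raud, khsh, bzvw, qkqt, nxge, qgny, xqug, qnjs, glai, avhj, bela, kpbq, jukf, pwcz, detv, uukz}, |N(rgei)| = 16.
deg(qkqt) = 17; N(qkqt) = {raud, khsh, bzvw, nxge, rgei, qgny, qter, xqug, evqv, qnjs, rxpk, avhj, mmys, bela, jukf, ocuj, uukz}.
K_{7,6,5,2,2} (perfect); ϑ(G) = α(G) = max{7,6,5,2,2} = 7.
= 7.00000… (decimal).
Lovász sandwich 7 ≤ 7 ≤ 7: collapsed.

7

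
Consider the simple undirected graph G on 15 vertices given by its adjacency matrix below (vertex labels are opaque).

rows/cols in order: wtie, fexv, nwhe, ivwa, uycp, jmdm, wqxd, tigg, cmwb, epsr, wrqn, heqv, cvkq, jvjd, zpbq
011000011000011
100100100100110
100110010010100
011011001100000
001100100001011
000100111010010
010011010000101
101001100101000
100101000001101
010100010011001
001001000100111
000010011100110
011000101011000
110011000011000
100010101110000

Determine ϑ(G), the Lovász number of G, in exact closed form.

5

N(epsr) = {fexv, ivwa, tigg, wrqn, heqv, zpbq}, |N(epsr)| = 6.
N(heqv) = {uycp, tigg, cmwb, epsr, cvkq, jvjd}, |N(heqv)| = 6.
Vertex ivwa has 6 neighbors: fexv, nwhe, uycp, jmdm, cmwb, epsr.
deg(uycp) = 6; N(uycp) = {nwhe, ivwa, wqxd, heqv, jvjd, zpbq}.
deg(v) = 6 for all v (|V|=15); Kneser K(6,2) on C(6,2)=15 vertices.
Distinct eigenvalues (to 6 d.p.): [6.0, 1.0, -3.0].
Lovász: ϑ = −15(-3)/(6+-1*(-3)) = 5.
≈ 5.0000000 (to 7 d.p.).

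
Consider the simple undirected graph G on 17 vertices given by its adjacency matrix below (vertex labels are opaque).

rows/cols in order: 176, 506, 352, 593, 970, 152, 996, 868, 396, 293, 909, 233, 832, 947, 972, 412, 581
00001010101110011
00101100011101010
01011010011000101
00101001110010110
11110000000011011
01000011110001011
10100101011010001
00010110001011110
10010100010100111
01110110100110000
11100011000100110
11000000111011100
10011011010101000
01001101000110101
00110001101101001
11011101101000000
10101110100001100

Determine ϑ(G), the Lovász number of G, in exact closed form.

deg(970) = 8; N(970) = {176, 506, 352, 593, 832, 947, 412, 581}.
N(909) = {176, 506, 352, 996, 868, 233, 972, 412}, |N(909)| = 8.
deg(972) = 8; N(972) = {352, 593, 868, 396, 909, 233, 947, 581}.
N(293) = {506, 352, 593, 152, 996, 396, 233, 832}, |N(293)| = 8.
8-regular, N=17; Paley(17): SR with (k,λ,μ)=(8,3,4).
The 3 distinct eigenvalues: [8.0, 1.5616, -2.5616].
Lovász: ϑ = −17(-sqrt(17)/2 - 1/2)/(8+-(-sqrt(17)/2 - 1/2)) = sqrt(17).
Numerically 4.123105626.

sqrt(17)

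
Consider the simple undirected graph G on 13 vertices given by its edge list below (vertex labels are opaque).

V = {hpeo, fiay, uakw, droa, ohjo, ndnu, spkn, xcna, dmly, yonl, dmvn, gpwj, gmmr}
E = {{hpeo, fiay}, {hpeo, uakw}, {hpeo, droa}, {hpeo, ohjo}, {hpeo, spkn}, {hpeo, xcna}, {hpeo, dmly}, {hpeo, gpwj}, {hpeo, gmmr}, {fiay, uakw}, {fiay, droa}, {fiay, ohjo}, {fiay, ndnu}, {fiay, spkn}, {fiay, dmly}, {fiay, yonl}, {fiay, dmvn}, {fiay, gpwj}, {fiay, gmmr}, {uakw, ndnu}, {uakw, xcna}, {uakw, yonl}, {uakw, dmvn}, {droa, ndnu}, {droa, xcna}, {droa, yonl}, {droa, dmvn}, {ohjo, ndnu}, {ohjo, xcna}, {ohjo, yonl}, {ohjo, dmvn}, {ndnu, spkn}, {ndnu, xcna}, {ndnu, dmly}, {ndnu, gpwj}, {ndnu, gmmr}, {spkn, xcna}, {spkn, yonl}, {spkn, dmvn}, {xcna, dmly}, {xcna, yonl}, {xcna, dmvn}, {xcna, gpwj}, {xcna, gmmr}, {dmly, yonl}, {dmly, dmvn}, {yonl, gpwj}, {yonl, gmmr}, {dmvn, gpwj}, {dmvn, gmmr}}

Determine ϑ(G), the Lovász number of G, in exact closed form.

deg(uakw) = 6; N(uakw) = {hpeo, fiay, ndnu, xcna, yonl, dmvn}.
deg(xcna) = 11; N(xcna) = {hpeo, uakw, droa, ohjo, ndnu, spkn, dmly, yonl, dmvn, gpwj, gmmr}.
deg(ndnu) = 9; N(ndnu) = {fiay, uakw, droa, ohjo, spkn, xcna, dmly, gpwj, gmmr}.
deg(dmly) = 6; N(dmly) = {hpeo, fiay, ndnu, xcna, yonl, dmvn}.
K_{7,4,2} (perfect); ϑ(G) = α(G) = max{7,4,2} = 7.
= 7.000000… (decimal).
7 ≤ 7 ≤ 7: collapsed.

7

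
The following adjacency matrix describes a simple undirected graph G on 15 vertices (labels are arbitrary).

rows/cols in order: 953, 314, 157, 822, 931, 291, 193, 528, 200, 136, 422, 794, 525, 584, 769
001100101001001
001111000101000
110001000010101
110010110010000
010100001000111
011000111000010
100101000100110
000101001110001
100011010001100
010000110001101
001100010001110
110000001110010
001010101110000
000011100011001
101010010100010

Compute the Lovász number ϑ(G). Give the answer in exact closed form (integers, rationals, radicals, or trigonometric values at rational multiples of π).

5

Vertex 193 has 6 neighbors: 953, 822, 291, 136, 525, 584.
deg(136) = 6; N(136) = {314, 193, 528, 794, 525, 769}.
deg(157) = 6; N(157) = {953, 314, 291, 422, 525, 769}.
deg(200) = 6; N(200) = {953, 931, 291, 528, 794, 525}.
Regular of degree 6 on 15 vertices: Kneser K(6,2) on C(6,2)=15 vertices.
spec(A) ≈ [6.0, 1.0, -3.0] (distinct, 5 d.p.).
λ_max=6, λ_min=-3; ϑ = −15·λ_min/(λ_max−λ_min) = 5.
ϑ(G) ≈ 5.000000000.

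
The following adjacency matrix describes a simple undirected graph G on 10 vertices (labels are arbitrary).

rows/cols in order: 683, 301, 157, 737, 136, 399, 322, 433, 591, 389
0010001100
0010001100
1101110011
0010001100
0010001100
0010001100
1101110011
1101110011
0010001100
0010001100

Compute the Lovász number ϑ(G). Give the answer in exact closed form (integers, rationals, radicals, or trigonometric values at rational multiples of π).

Vertex 157 has 7 neighbors: 683, 301, 737, 136, 399, 591, 389.
Vertex 322 has 7 neighbors: 683, 301, 737, 136, 399, 591, 389.
deg(389) = 3; N(389) = {157, 322, 433}.
N(399) = {157, 322, 433}, |N(399)| = 3.
2 parts of sizes [7, 3]; α(G) = 7 = ϑ (perfect).
Numerically 7.00000.
Check 7 ≤ 7 ≤ 7: collapsed.

7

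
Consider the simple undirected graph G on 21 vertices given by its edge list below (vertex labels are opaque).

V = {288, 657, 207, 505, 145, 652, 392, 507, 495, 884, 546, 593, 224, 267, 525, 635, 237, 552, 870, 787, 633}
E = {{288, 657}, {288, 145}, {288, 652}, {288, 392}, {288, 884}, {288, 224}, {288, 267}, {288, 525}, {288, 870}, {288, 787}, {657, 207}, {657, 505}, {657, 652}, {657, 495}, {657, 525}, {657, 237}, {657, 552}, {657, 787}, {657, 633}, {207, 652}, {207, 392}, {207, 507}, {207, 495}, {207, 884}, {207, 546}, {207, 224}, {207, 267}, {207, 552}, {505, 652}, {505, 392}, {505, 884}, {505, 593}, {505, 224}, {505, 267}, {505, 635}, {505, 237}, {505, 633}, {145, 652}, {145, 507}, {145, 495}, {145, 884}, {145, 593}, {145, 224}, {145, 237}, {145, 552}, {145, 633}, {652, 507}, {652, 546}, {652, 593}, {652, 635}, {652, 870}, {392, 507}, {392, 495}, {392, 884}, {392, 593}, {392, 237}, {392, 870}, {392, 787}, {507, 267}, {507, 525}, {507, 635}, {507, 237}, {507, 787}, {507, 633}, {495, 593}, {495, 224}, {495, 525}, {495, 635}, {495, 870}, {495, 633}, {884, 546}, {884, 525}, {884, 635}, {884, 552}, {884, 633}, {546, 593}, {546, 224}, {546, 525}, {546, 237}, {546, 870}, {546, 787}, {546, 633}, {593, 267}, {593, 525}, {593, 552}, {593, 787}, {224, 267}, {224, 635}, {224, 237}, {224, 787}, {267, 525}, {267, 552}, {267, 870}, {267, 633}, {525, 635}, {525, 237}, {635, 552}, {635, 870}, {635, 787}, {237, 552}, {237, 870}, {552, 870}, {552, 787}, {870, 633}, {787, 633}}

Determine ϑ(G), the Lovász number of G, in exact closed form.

6

N(267) = {288, 207, 505, 507, 593, 224, 525, 552, 870, 633}, |N(267)| = 10.
Vertex 552 has 10 neighbors: 657, 207, 145, 884, 593, 267, 635, 237, 870, 787.
deg(207) = 10; N(207) = {657, 652, 392, 507, 495, 884, 546, 224, 267, 552}.
Vertex 787 has 10 neighbors: 288, 657, 392, 507, 546, 593, 224, 635, 552, 633.
G on 21 vertices is 10-regular; Kneser-type, 2-subsets of [7].
spec(A) ≈ [10.0, 1.0, -4.0] (distinct, 6 d.p.).
With N=21: ϑ(G) = 21·(-1*(-4))/(10−(-4)) = 6.
ϑ(G) ≈ 6.0000000.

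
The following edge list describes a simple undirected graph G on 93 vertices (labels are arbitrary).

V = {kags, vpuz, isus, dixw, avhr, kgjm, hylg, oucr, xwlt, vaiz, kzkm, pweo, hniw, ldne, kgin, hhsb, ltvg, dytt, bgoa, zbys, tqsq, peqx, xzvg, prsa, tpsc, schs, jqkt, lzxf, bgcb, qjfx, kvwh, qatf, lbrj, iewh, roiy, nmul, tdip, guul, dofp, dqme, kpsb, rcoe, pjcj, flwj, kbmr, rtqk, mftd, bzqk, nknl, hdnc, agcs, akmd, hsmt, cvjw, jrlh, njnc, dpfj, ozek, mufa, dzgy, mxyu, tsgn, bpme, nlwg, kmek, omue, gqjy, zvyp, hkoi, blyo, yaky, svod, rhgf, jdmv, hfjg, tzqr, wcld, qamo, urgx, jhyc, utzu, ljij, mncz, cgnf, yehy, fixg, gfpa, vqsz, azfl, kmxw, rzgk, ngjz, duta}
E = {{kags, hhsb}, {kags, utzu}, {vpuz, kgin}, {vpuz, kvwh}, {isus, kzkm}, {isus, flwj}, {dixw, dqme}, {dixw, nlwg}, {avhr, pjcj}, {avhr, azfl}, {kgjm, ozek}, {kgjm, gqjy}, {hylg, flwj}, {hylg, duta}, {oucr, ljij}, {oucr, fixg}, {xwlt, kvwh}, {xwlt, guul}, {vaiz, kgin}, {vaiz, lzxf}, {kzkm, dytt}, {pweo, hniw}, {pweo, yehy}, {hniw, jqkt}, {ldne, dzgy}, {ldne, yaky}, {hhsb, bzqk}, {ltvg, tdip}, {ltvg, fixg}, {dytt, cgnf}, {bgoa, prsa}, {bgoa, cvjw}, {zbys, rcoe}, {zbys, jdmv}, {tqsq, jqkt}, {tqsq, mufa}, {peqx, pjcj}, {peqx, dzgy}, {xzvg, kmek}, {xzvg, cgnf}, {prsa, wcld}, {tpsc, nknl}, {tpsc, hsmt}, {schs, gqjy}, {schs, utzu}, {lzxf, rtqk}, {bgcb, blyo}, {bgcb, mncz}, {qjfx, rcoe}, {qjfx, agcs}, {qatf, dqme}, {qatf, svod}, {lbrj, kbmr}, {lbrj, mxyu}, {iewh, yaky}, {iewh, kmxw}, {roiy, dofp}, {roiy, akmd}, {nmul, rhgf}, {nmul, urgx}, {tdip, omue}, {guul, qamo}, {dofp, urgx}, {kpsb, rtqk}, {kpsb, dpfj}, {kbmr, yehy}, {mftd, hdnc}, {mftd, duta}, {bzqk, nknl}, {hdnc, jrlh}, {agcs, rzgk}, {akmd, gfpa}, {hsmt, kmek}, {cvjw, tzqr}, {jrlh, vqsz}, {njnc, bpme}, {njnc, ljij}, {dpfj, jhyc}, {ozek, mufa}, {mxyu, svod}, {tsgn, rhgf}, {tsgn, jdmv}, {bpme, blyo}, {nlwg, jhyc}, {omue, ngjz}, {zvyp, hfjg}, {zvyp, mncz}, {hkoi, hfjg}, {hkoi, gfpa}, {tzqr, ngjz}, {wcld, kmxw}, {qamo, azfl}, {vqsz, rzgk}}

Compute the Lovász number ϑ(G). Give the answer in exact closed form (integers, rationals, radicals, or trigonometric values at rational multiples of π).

deg(utzu) = 2; N(utzu) = {kags, schs}.
N(dqme) = {dixw, qatf}, |N(dqme)| = 2.
N(iewh) = {yaky, kmxw}, |N(iewh)| = 2.
N(tqsq) = {jqkt, mufa}, |N(tqsq)| = 2.
93-vertex 2-regular graph: a single 93-cycle (edge-transitive).
A has 47 distinct eigenvalues ≈ [2.0, 1.995, 1.982, 1.959, 1.927, 1.887, 1.838, 1.78, 1.715, 1.642, 1.561, 1.473, 1.378, 1.277, 1.17, 1.058, 0.941, 0.82, 0.695, 0.566, 0.436, 0.303, 0.169, 0.034, -0.101, -0.236, -0.369, -0.501, -0.631, -0.758, -0.881, -1.0, -1.115, -1.224, -1.328, -1.426, -1.518, -1.602, -1.679, -1.749, -1.81, -1.864, -1.908, -1.944, -1.972, -1.99, -1.999].
Lovász (edge-transitive): ϑ = −93·(-2*cos(pi/93))/((2)−(-2*cos(pi/93))) = 93*cos(pi/93)/(cos(pi/93) + 1).
≈ 46.48673188 (to 8 d.p.).
α=46, χ(Ḡ)=47; ϑ=93*cos(pi/93)/(cos(pi/93) + 1) lies between (both strict).

93*cos(pi/93)/(cos(pi/93) + 1)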